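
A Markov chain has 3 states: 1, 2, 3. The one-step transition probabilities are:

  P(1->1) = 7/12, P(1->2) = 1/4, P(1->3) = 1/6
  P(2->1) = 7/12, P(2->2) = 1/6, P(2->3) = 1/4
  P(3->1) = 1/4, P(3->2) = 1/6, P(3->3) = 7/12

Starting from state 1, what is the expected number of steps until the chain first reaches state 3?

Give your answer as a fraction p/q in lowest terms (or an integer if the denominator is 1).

Answer: 156/29

Derivation:
Let h_i = expected steps to first reach 3 from state i.
Boundary: h_3 = 0.
First-step equations for the other states:
  h_1 = 1 + 7/12*h_1 + 1/4*h_2 + 1/6*h_3
  h_2 = 1 + 7/12*h_1 + 1/6*h_2 + 1/4*h_3

Substituting h_3 = 0 and rearranging gives the linear system (I - Q) h = 1:
  [5/12, -1/4] . (h_1, h_2) = 1
  [-7/12, 5/6] . (h_1, h_2) = 1

Solving yields:
  h_1 = 156/29
  h_2 = 144/29

Starting state is 1, so the expected hitting time is h_1 = 156/29.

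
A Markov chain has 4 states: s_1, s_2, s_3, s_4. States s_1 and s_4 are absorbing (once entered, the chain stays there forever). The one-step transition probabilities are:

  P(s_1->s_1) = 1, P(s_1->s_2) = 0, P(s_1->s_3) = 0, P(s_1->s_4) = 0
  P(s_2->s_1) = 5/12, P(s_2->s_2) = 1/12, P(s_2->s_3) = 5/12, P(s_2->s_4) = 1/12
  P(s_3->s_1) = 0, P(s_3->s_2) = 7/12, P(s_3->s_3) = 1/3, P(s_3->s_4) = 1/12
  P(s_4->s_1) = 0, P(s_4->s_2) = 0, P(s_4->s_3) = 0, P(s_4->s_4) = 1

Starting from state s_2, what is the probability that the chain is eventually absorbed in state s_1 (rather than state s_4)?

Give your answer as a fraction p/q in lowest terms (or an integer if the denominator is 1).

Let a_i = P(absorbed in s_1 | start in state i).
Boundary conditions: a_s_1 = 1, a_s_4 = 0.
For each transient state i, a_i = sum_j P(i->j) * a_j:
  a_s_2 = 5/12*a_s_1 + 1/12*a_s_2 + 5/12*a_s_3 + 1/12*a_s_4
  a_s_3 = 0*a_s_1 + 7/12*a_s_2 + 1/3*a_s_3 + 1/12*a_s_4

Substituting a_s_1 = 1 and a_s_4 = 0, rearrange to (I - Q) a = r where r[i] = P(i -> s_1):
  [11/12, -5/12] . (a_s_2, a_s_3) = 5/12
  [-7/12, 2/3] . (a_s_2, a_s_3) = 0

Solving yields:
  a_s_2 = 40/53
  a_s_3 = 35/53

Starting state is s_2, so the absorption probability is a_s_2 = 40/53.

Answer: 40/53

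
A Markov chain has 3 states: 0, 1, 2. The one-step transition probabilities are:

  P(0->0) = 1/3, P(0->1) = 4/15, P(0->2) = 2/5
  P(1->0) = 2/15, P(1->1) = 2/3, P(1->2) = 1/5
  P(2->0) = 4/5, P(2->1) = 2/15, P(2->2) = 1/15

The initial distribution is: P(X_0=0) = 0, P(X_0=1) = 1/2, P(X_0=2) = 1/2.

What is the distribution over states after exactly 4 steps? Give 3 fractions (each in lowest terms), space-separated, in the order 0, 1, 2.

Answer: 18239/50625 3988/10125 12446/50625

Derivation:
Propagating the distribution step by step (d_{t+1} = d_t * P):
d_0 = (0=0, 1=1/2, 2=1/2)
  d_1[0] = 0*1/3 + 1/2*2/15 + 1/2*4/5 = 7/15
  d_1[1] = 0*4/15 + 1/2*2/3 + 1/2*2/15 = 2/5
  d_1[2] = 0*2/5 + 1/2*1/5 + 1/2*1/15 = 2/15
d_1 = (0=7/15, 1=2/5, 2=2/15)
  d_2[0] = 7/15*1/3 + 2/5*2/15 + 2/15*4/5 = 71/225
  d_2[1] = 7/15*4/15 + 2/5*2/3 + 2/15*2/15 = 92/225
  d_2[2] = 7/15*2/5 + 2/5*1/5 + 2/15*1/15 = 62/225
d_2 = (0=71/225, 1=92/225, 2=62/225)
  d_3[0] = 71/225*1/3 + 92/225*2/15 + 62/225*4/5 = 1283/3375
  d_3[1] = 71/225*4/15 + 92/225*2/3 + 62/225*2/15 = 1328/3375
  d_3[2] = 71/225*2/5 + 92/225*1/5 + 62/225*1/15 = 764/3375
d_3 = (0=1283/3375, 1=1328/3375, 2=764/3375)
  d_4[0] = 1283/3375*1/3 + 1328/3375*2/15 + 764/3375*4/5 = 18239/50625
  d_4[1] = 1283/3375*4/15 + 1328/3375*2/3 + 764/3375*2/15 = 3988/10125
  d_4[2] = 1283/3375*2/5 + 1328/3375*1/5 + 764/3375*1/15 = 12446/50625
d_4 = (0=18239/50625, 1=3988/10125, 2=12446/50625)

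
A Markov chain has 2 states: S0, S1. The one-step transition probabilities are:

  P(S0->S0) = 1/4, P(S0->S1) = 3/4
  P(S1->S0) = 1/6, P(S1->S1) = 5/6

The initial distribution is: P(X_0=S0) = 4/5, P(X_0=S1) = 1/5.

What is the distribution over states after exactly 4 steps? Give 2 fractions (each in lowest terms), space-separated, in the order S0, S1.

Answer: 9427/51840 42413/51840

Derivation:
Propagating the distribution step by step (d_{t+1} = d_t * P):
d_0 = (S0=4/5, S1=1/5)
  d_1[S0] = 4/5*1/4 + 1/5*1/6 = 7/30
  d_1[S1] = 4/5*3/4 + 1/5*5/6 = 23/30
d_1 = (S0=7/30, S1=23/30)
  d_2[S0] = 7/30*1/4 + 23/30*1/6 = 67/360
  d_2[S1] = 7/30*3/4 + 23/30*5/6 = 293/360
d_2 = (S0=67/360, S1=293/360)
  d_3[S0] = 67/360*1/4 + 293/360*1/6 = 787/4320
  d_3[S1] = 67/360*3/4 + 293/360*5/6 = 3533/4320
d_3 = (S0=787/4320, S1=3533/4320)
  d_4[S0] = 787/4320*1/4 + 3533/4320*1/6 = 9427/51840
  d_4[S1] = 787/4320*3/4 + 3533/4320*5/6 = 42413/51840
d_4 = (S0=9427/51840, S1=42413/51840)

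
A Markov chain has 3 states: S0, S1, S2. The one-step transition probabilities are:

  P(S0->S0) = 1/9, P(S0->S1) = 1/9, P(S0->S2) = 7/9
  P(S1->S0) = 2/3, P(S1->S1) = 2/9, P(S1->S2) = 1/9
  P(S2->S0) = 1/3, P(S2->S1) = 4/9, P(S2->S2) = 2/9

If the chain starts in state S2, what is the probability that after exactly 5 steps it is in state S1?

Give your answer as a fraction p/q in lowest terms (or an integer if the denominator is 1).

Answer: 15724/59049

Derivation:
Computing P^5 by repeated multiplication:
P^1 =
  S0: [1/9, 1/9, 7/9]
  S1: [2/3, 2/9, 1/9]
  S2: [1/3, 4/9, 2/9]
P^2 =
  S0: [28/81, 31/81, 22/81]
  S1: [7/27, 14/81, 46/81]
  S2: [11/27, 19/81, 29/81]
P^3 =
  S0: [280/729, 178/729, 271/729]
  S1: [1/3, 233/729, 253/729]
  S2: [26/81, 187/729, 308/729]
P^4 =
  S0: [2161/6561, 1720/6561, 2680/6561]
  S1: [800/2187, 1721/6561, 2440/6561]
  S2: [760/2187, 1840/6561, 2441/6561]
P^5 =
  S0: [20521/59049, 16321/59049, 22207/59049]
  S1: [6682/19683, 15602/59049, 23401/59049]
  S2: [6881/19683, 15724/59049, 22682/59049]

(P^5)[S2 -> S1] = 15724/59049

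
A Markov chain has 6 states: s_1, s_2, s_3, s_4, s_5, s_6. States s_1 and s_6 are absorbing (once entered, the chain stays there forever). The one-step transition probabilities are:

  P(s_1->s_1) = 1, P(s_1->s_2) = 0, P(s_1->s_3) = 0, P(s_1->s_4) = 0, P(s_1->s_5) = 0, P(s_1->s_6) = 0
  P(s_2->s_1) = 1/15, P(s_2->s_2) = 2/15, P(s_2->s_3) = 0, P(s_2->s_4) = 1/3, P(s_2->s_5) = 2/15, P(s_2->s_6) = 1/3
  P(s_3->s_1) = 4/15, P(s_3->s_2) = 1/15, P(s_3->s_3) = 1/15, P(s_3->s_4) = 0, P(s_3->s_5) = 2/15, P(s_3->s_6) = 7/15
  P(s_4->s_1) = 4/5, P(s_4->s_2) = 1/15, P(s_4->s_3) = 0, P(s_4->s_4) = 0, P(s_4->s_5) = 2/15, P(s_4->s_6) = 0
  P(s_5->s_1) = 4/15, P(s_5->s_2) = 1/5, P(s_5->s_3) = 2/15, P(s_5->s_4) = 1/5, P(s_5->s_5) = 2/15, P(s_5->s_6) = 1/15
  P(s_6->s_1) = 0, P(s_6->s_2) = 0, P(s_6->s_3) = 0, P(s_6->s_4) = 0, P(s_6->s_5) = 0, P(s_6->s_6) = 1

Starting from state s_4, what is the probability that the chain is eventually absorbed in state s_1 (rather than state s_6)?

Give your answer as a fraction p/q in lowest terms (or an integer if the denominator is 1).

Answer: 2055/2206

Derivation:
Let a_i = P(absorbed in s_1 | start in state i).
Boundary conditions: a_s_1 = 1, a_s_6 = 0.
For each transient state i, a_i = sum_j P(i->j) * a_j:
  a_s_2 = 1/15*a_s_1 + 2/15*a_s_2 + 0*a_s_3 + 1/3*a_s_4 + 2/15*a_s_5 + 1/3*a_s_6
  a_s_3 = 4/15*a_s_1 + 1/15*a_s_2 + 1/15*a_s_3 + 0*a_s_4 + 2/15*a_s_5 + 7/15*a_s_6
  a_s_4 = 4/5*a_s_1 + 1/15*a_s_2 + 0*a_s_3 + 0*a_s_4 + 2/15*a_s_5 + 0*a_s_6
  a_s_5 = 4/15*a_s_1 + 1/5*a_s_2 + 2/15*a_s_3 + 1/5*a_s_4 + 2/15*a_s_5 + 1/15*a_s_6

Substituting a_s_1 = 1 and a_s_6 = 0, rearrange to (I - Q) a = r where r[i] = P(i -> s_1):
  [13/15, 0, -1/3, -2/15] . (a_s_2, a_s_3, a_s_4, a_s_5) = 1/15
  [-1/15, 14/15, 0, -2/15] . (a_s_2, a_s_3, a_s_4, a_s_5) = 4/15
  [-1/15, 0, 1, -2/15] . (a_s_2, a_s_3, a_s_4, a_s_5) = 4/5
  [-1/5, -2/15, -1/5, 13/15] . (a_s_2, a_s_3, a_s_4, a_s_5) = 4/15

Solving yields:
  a_s_2 = 8417/15442
  a_s_3 = 13177/30884
  a_s_4 = 2055/2206
  a_s_5 = 11027/15442

Starting state is s_4, so the absorption probability is a_s_4 = 2055/2206.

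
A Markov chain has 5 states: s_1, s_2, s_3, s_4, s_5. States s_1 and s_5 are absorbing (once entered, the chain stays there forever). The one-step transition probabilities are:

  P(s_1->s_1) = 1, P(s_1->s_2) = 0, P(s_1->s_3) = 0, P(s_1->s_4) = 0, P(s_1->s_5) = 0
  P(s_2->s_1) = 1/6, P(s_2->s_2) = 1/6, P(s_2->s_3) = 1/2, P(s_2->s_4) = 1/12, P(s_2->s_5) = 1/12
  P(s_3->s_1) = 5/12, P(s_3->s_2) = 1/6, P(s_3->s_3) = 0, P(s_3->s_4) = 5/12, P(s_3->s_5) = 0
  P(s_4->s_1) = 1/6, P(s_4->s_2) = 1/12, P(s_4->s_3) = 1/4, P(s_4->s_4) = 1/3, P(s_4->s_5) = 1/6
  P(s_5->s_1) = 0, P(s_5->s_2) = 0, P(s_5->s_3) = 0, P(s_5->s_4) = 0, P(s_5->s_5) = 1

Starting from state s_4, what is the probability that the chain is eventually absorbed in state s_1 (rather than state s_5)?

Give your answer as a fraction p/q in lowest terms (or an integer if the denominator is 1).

Answer: 24/37

Derivation:
Let a_i = P(absorbed in s_1 | start in state i).
Boundary conditions: a_s_1 = 1, a_s_5 = 0.
For each transient state i, a_i = sum_j P(i->j) * a_j:
  a_s_2 = 1/6*a_s_1 + 1/6*a_s_2 + 1/2*a_s_3 + 1/12*a_s_4 + 1/12*a_s_5
  a_s_3 = 5/12*a_s_1 + 1/6*a_s_2 + 0*a_s_3 + 5/12*a_s_4 + 0*a_s_5
  a_s_4 = 1/6*a_s_1 + 1/12*a_s_2 + 1/4*a_s_3 + 1/3*a_s_4 + 1/6*a_s_5

Substituting a_s_1 = 1 and a_s_5 = 0, rearrange to (I - Q) a = r where r[i] = P(i -> s_1):
  [5/6, -1/2, -1/12] . (a_s_2, a_s_3, a_s_4) = 1/6
  [-1/6, 1, -5/12] . (a_s_2, a_s_3, a_s_4) = 5/12
  [-1/12, -1/4, 2/3] . (a_s_2, a_s_3, a_s_4) = 1/6

Solving yields:
  a_s_2 = 167/222
  a_s_3 = 541/666
  a_s_4 = 24/37

Starting state is s_4, so the absorption probability is a_s_4 = 24/37.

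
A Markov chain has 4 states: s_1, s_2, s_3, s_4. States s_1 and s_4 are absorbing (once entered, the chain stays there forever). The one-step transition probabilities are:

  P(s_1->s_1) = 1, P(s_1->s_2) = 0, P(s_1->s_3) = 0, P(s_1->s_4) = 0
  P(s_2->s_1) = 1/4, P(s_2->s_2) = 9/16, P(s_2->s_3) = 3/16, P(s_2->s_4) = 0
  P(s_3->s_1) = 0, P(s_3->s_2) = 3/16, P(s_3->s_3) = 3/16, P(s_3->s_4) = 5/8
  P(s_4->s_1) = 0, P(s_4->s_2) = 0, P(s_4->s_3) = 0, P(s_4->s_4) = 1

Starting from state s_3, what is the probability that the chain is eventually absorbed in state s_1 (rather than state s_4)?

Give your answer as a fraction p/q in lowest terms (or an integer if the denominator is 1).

Let a_i = P(absorbed in s_1 | start in state i).
Boundary conditions: a_s_1 = 1, a_s_4 = 0.
For each transient state i, a_i = sum_j P(i->j) * a_j:
  a_s_2 = 1/4*a_s_1 + 9/16*a_s_2 + 3/16*a_s_3 + 0*a_s_4
  a_s_3 = 0*a_s_1 + 3/16*a_s_2 + 3/16*a_s_3 + 5/8*a_s_4

Substituting a_s_1 = 1 and a_s_4 = 0, rearrange to (I - Q) a = r where r[i] = P(i -> s_1):
  [7/16, -3/16] . (a_s_2, a_s_3) = 1/4
  [-3/16, 13/16] . (a_s_2, a_s_3) = 0

Solving yields:
  a_s_2 = 26/41
  a_s_3 = 6/41

Starting state is s_3, so the absorption probability is a_s_3 = 6/41.

Answer: 6/41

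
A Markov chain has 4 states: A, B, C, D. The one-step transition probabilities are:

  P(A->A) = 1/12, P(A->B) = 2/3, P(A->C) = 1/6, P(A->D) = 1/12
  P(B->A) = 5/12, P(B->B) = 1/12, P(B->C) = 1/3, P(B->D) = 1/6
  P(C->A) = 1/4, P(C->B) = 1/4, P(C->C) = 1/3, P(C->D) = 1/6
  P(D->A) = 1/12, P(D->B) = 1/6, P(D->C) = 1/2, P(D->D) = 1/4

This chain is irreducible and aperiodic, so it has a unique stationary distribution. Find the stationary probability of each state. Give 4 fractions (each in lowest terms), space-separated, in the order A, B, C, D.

Answer: 13/56 2/7 9/28 9/56

Derivation:
The stationary distribution satisfies pi = pi * P, i.e.:
  pi_A = 1/12*pi_A + 5/12*pi_B + 1/4*pi_C + 1/12*pi_D
  pi_B = 2/3*pi_A + 1/12*pi_B + 1/4*pi_C + 1/6*pi_D
  pi_C = 1/6*pi_A + 1/3*pi_B + 1/3*pi_C + 1/2*pi_D
  pi_D = 1/12*pi_A + 1/6*pi_B + 1/6*pi_C + 1/4*pi_D
with normalization: pi_A + pi_B + pi_C + pi_D = 1.

Using the first 3 balance equations plus normalization, the linear system A*pi = b is:
  [-11/12, 5/12, 1/4, 1/12] . pi = 0
  [2/3, -11/12, 1/4, 1/6] . pi = 0
  [1/6, 1/3, -2/3, 1/2] . pi = 0
  [1, 1, 1, 1] . pi = 1

Solving yields:
  pi_A = 13/56
  pi_B = 2/7
  pi_C = 9/28
  pi_D = 9/56

Verification (pi * P):
  13/56*1/12 + 2/7*5/12 + 9/28*1/4 + 9/56*1/12 = 13/56 = pi_A  (ok)
  13/56*2/3 + 2/7*1/12 + 9/28*1/4 + 9/56*1/6 = 2/7 = pi_B  (ok)
  13/56*1/6 + 2/7*1/3 + 9/28*1/3 + 9/56*1/2 = 9/28 = pi_C  (ok)
  13/56*1/12 + 2/7*1/6 + 9/28*1/6 + 9/56*1/4 = 9/56 = pi_D  (ok)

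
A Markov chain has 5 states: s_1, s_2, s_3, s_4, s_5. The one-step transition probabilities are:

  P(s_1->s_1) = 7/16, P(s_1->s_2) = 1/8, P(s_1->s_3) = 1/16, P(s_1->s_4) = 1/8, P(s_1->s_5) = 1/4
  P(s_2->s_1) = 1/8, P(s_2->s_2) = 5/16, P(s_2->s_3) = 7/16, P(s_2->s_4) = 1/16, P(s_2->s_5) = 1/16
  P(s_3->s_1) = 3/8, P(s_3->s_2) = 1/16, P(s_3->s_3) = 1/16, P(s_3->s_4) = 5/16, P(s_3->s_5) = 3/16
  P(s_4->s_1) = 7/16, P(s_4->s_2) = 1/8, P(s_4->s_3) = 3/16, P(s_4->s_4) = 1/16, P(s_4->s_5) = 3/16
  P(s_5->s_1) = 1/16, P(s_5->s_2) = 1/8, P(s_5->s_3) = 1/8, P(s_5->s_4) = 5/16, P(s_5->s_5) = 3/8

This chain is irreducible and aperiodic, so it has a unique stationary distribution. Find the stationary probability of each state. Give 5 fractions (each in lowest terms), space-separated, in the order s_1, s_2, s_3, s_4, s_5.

Answer: 418/1409 801/5636 859/5636 499/2818 653/2818

Derivation:
The stationary distribution satisfies pi = pi * P, i.e.:
  pi_s_1 = 7/16*pi_s_1 + 1/8*pi_s_2 + 3/8*pi_s_3 + 7/16*pi_s_4 + 1/16*pi_s_5
  pi_s_2 = 1/8*pi_s_1 + 5/16*pi_s_2 + 1/16*pi_s_3 + 1/8*pi_s_4 + 1/8*pi_s_5
  pi_s_3 = 1/16*pi_s_1 + 7/16*pi_s_2 + 1/16*pi_s_3 + 3/16*pi_s_4 + 1/8*pi_s_5
  pi_s_4 = 1/8*pi_s_1 + 1/16*pi_s_2 + 5/16*pi_s_3 + 1/16*pi_s_4 + 5/16*pi_s_5
  pi_s_5 = 1/4*pi_s_1 + 1/16*pi_s_2 + 3/16*pi_s_3 + 3/16*pi_s_4 + 3/8*pi_s_5
with normalization: pi_s_1 + pi_s_2 + pi_s_3 + pi_s_4 + pi_s_5 = 1.

Using the first 4 balance equations plus normalization, the linear system A*pi = b is:
  [-9/16, 1/8, 3/8, 7/16, 1/16] . pi = 0
  [1/8, -11/16, 1/16, 1/8, 1/8] . pi = 0
  [1/16, 7/16, -15/16, 3/16, 1/8] . pi = 0
  [1/8, 1/16, 5/16, -15/16, 5/16] . pi = 0
  [1, 1, 1, 1, 1] . pi = 1

Solving yields:
  pi_s_1 = 418/1409
  pi_s_2 = 801/5636
  pi_s_3 = 859/5636
  pi_s_4 = 499/2818
  pi_s_5 = 653/2818

Verification (pi * P):
  418/1409*7/16 + 801/5636*1/8 + 859/5636*3/8 + 499/2818*7/16 + 653/2818*1/16 = 418/1409 = pi_s_1  (ok)
  418/1409*1/8 + 801/5636*5/16 + 859/5636*1/16 + 499/2818*1/8 + 653/2818*1/8 = 801/5636 = pi_s_2  (ok)
  418/1409*1/16 + 801/5636*7/16 + 859/5636*1/16 + 499/2818*3/16 + 653/2818*1/8 = 859/5636 = pi_s_3  (ok)
  418/1409*1/8 + 801/5636*1/16 + 859/5636*5/16 + 499/2818*1/16 + 653/2818*5/16 = 499/2818 = pi_s_4  (ok)
  418/1409*1/4 + 801/5636*1/16 + 859/5636*3/16 + 499/2818*3/16 + 653/2818*3/8 = 653/2818 = pi_s_5  (ok)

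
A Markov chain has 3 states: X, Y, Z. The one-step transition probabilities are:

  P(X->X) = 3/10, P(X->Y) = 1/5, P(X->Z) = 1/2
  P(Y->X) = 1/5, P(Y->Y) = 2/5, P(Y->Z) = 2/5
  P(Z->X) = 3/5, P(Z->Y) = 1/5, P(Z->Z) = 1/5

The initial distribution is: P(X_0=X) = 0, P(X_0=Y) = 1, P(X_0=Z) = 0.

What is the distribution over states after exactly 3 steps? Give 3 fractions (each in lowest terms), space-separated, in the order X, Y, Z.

Propagating the distribution step by step (d_{t+1} = d_t * P):
d_0 = (X=0, Y=1, Z=0)
  d_1[X] = 0*3/10 + 1*1/5 + 0*3/5 = 1/5
  d_1[Y] = 0*1/5 + 1*2/5 + 0*1/5 = 2/5
  d_1[Z] = 0*1/2 + 1*2/5 + 0*1/5 = 2/5
d_1 = (X=1/5, Y=2/5, Z=2/5)
  d_2[X] = 1/5*3/10 + 2/5*1/5 + 2/5*3/5 = 19/50
  d_2[Y] = 1/5*1/5 + 2/5*2/5 + 2/5*1/5 = 7/25
  d_2[Z] = 1/5*1/2 + 2/5*2/5 + 2/5*1/5 = 17/50
d_2 = (X=19/50, Y=7/25, Z=17/50)
  d_3[X] = 19/50*3/10 + 7/25*1/5 + 17/50*3/5 = 187/500
  d_3[Y] = 19/50*1/5 + 7/25*2/5 + 17/50*1/5 = 32/125
  d_3[Z] = 19/50*1/2 + 7/25*2/5 + 17/50*1/5 = 37/100
d_3 = (X=187/500, Y=32/125, Z=37/100)

Answer: 187/500 32/125 37/100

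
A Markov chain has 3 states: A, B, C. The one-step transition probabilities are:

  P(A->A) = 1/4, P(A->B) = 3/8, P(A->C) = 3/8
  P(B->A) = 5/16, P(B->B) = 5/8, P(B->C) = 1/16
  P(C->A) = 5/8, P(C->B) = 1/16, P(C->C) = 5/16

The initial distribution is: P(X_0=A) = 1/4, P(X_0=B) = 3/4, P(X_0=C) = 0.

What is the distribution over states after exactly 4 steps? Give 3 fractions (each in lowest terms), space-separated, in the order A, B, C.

Answer: 93841/262144 54519/131072 59265/262144

Derivation:
Propagating the distribution step by step (d_{t+1} = d_t * P):
d_0 = (A=1/4, B=3/4, C=0)
  d_1[A] = 1/4*1/4 + 3/4*5/16 + 0*5/8 = 19/64
  d_1[B] = 1/4*3/8 + 3/4*5/8 + 0*1/16 = 9/16
  d_1[C] = 1/4*3/8 + 3/4*1/16 + 0*5/16 = 9/64
d_1 = (A=19/64, B=9/16, C=9/64)
  d_2[A] = 19/64*1/4 + 9/16*5/16 + 9/64*5/8 = 173/512
  d_2[B] = 19/64*3/8 + 9/16*5/8 + 9/64*1/16 = 483/1024
  d_2[C] = 19/64*3/8 + 9/16*1/16 + 9/64*5/16 = 195/1024
d_2 = (A=173/512, B=483/1024, C=195/1024)
  d_3[A] = 173/512*1/4 + 483/1024*5/16 + 195/1024*5/8 = 5749/16384
  d_3[B] = 173/512*3/8 + 483/1024*5/8 + 195/1024*1/16 = 7101/16384
  d_3[C] = 173/512*3/8 + 483/1024*1/16 + 195/1024*5/16 = 1767/8192
d_3 = (A=5749/16384, B=7101/16384, C=1767/8192)
  d_4[A] = 5749/16384*1/4 + 7101/16384*5/16 + 1767/8192*5/8 = 93841/262144
  d_4[B] = 5749/16384*3/8 + 7101/16384*5/8 + 1767/8192*1/16 = 54519/131072
  d_4[C] = 5749/16384*3/8 + 7101/16384*1/16 + 1767/8192*5/16 = 59265/262144
d_4 = (A=93841/262144, B=54519/131072, C=59265/262144)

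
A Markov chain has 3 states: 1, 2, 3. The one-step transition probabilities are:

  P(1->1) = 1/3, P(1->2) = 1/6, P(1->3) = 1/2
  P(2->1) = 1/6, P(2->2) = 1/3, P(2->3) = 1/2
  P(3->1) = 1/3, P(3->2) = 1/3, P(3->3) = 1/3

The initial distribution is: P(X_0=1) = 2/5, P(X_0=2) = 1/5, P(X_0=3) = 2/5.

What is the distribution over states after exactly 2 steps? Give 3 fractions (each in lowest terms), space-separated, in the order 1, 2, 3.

Answer: 13/45 17/60 77/180

Derivation:
Propagating the distribution step by step (d_{t+1} = d_t * P):
d_0 = (1=2/5, 2=1/5, 3=2/5)
  d_1[1] = 2/5*1/3 + 1/5*1/6 + 2/5*1/3 = 3/10
  d_1[2] = 2/5*1/6 + 1/5*1/3 + 2/5*1/3 = 4/15
  d_1[3] = 2/5*1/2 + 1/5*1/2 + 2/5*1/3 = 13/30
d_1 = (1=3/10, 2=4/15, 3=13/30)
  d_2[1] = 3/10*1/3 + 4/15*1/6 + 13/30*1/3 = 13/45
  d_2[2] = 3/10*1/6 + 4/15*1/3 + 13/30*1/3 = 17/60
  d_2[3] = 3/10*1/2 + 4/15*1/2 + 13/30*1/3 = 77/180
d_2 = (1=13/45, 2=17/60, 3=77/180)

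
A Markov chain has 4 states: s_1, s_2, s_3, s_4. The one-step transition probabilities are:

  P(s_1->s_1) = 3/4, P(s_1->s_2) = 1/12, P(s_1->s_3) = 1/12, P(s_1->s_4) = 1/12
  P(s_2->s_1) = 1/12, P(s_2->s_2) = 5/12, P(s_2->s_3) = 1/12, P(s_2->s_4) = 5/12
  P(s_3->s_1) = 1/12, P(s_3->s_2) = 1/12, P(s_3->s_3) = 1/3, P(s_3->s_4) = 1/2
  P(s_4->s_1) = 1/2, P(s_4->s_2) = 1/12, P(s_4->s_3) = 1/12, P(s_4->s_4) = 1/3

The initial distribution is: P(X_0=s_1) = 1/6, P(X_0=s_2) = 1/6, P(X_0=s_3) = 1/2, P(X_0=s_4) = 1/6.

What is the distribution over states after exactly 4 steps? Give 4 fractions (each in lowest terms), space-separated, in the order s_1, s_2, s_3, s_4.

Propagating the distribution step by step (d_{t+1} = d_t * P):
d_0 = (s_1=1/6, s_2=1/6, s_3=1/2, s_4=1/6)
  d_1[s_1] = 1/6*3/4 + 1/6*1/12 + 1/2*1/12 + 1/6*1/2 = 19/72
  d_1[s_2] = 1/6*1/12 + 1/6*5/12 + 1/2*1/12 + 1/6*1/12 = 5/36
  d_1[s_3] = 1/6*1/12 + 1/6*1/12 + 1/2*1/3 + 1/6*1/12 = 5/24
  d_1[s_4] = 1/6*1/12 + 1/6*5/12 + 1/2*1/2 + 1/6*1/3 = 7/18
d_1 = (s_1=19/72, s_2=5/36, s_3=5/24, s_4=7/18)
  d_2[s_1] = 19/72*3/4 + 5/36*1/12 + 5/24*1/12 + 7/18*1/2 = 91/216
  d_2[s_2] = 19/72*1/12 + 5/36*5/12 + 5/24*1/12 + 7/18*1/12 = 7/54
  d_2[s_3] = 19/72*1/12 + 5/36*1/12 + 5/24*1/3 + 7/18*1/12 = 13/96
  d_2[s_4] = 19/72*1/12 + 5/36*5/12 + 5/24*1/2 + 7/18*1/3 = 271/864
d_2 = (s_1=91/216, s_2=7/54, s_3=13/96, s_4=271/864)
  d_3[s_1] = 91/216*3/4 + 7/54*1/12 + 13/96*1/12 + 271/864*1/2 = 5131/10368
  d_3[s_2] = 91/216*1/12 + 7/54*5/12 + 13/96*1/12 + 271/864*1/12 = 41/324
  d_3[s_3] = 91/216*1/12 + 7/54*1/12 + 13/96*1/3 + 271/864*1/12 = 15/128
  d_3[s_4] = 91/216*1/12 + 7/54*5/12 + 13/96*1/2 + 271/864*1/3 = 1355/5184
d_3 = (s_1=5131/10368, s_2=41/324, s_3=15/128, s_4=1355/5184)
  d_4[s_1] = 5131/10368*3/4 + 41/324*1/12 + 15/128*1/12 + 1355/5184*1/2 = 32483/62208
  d_4[s_2] = 5131/10368*1/12 + 41/324*5/12 + 15/128*1/12 + 1355/5184*1/12 = 61/486
  d_4[s_3] = 5131/10368*1/12 + 41/324*1/12 + 15/128*1/3 + 1355/5184*1/12 = 173/1536
  d_4[s_4] = 5131/10368*1/12 + 41/324*5/12 + 15/128*1/2 + 1355/5184*1/3 = 29821/124416
d_4 = (s_1=32483/62208, s_2=61/486, s_3=173/1536, s_4=29821/124416)

Answer: 32483/62208 61/486 173/1536 29821/124416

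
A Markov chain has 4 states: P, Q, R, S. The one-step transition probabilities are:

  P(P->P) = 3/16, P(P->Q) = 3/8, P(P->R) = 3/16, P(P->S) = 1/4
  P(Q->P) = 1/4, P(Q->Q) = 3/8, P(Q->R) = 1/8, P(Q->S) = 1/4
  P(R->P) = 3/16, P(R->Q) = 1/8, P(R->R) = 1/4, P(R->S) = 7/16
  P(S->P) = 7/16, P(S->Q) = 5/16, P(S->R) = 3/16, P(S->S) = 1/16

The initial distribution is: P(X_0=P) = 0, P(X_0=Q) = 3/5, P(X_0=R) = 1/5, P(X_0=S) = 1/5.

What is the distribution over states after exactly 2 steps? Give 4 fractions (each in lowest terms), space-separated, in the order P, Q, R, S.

Propagating the distribution step by step (d_{t+1} = d_t * P):
d_0 = (P=0, Q=3/5, R=1/5, S=1/5)
  d_1[P] = 0*3/16 + 3/5*1/4 + 1/5*3/16 + 1/5*7/16 = 11/40
  d_1[Q] = 0*3/8 + 3/5*3/8 + 1/5*1/8 + 1/5*5/16 = 5/16
  d_1[R] = 0*3/16 + 3/5*1/8 + 1/5*1/4 + 1/5*3/16 = 13/80
  d_1[S] = 0*1/4 + 3/5*1/4 + 1/5*7/16 + 1/5*1/16 = 1/4
d_1 = (P=11/40, Q=5/16, R=13/80, S=1/4)
  d_2[P] = 11/40*3/16 + 5/16*1/4 + 13/80*3/16 + 1/4*7/16 = 69/256
  d_2[Q] = 11/40*3/8 + 5/16*3/8 + 13/80*1/8 + 1/4*5/16 = 51/160
  d_2[R] = 11/40*3/16 + 5/16*1/8 + 13/80*1/4 + 1/4*3/16 = 57/320
  d_2[S] = 11/40*1/4 + 5/16*1/4 + 13/80*7/16 + 1/4*1/16 = 299/1280
d_2 = (P=69/256, Q=51/160, R=57/320, S=299/1280)

Answer: 69/256 51/160 57/320 299/1280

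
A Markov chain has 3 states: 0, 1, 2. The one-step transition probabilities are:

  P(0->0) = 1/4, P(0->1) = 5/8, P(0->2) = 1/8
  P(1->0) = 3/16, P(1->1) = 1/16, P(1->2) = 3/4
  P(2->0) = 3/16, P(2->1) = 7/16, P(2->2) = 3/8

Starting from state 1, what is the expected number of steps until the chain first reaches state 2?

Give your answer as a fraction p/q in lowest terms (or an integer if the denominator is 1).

Let h_i = expected steps to first reach 2 from state i.
Boundary: h_2 = 0.
First-step equations for the other states:
  h_0 = 1 + 1/4*h_0 + 5/8*h_1 + 1/8*h_2
  h_1 = 1 + 3/16*h_0 + 1/16*h_1 + 3/4*h_2

Substituting h_2 = 0 and rearranging gives the linear system (I - Q) h = 1:
  [3/4, -5/8] . (h_0, h_1) = 1
  [-3/16, 15/16] . (h_0, h_1) = 1

Solving yields:
  h_0 = 8/3
  h_1 = 8/5

Starting state is 1, so the expected hitting time is h_1 = 8/5.

Answer: 8/5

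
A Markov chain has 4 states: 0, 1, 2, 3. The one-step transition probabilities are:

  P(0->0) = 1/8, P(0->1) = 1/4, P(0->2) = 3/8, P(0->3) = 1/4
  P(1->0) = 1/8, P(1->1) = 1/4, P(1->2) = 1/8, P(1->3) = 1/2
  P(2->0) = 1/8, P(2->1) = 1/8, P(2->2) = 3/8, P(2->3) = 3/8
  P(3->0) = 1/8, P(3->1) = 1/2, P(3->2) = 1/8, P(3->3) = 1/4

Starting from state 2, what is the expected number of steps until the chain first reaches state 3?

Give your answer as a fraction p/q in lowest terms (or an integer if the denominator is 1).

Answer: 224/85

Derivation:
Let h_i = expected steps to first reach 3 from state i.
Boundary: h_3 = 0.
First-step equations for the other states:
  h_0 = 1 + 1/8*h_0 + 1/4*h_1 + 3/8*h_2 + 1/4*h_3
  h_1 = 1 + 1/8*h_0 + 1/4*h_1 + 1/8*h_2 + 1/2*h_3
  h_2 = 1 + 1/8*h_0 + 1/8*h_1 + 3/8*h_2 + 3/8*h_3

Substituting h_3 = 0 and rearranging gives the linear system (I - Q) h = 1:
  [7/8, -1/4, -3/8] . (h_0, h_1, h_2) = 1
  [-1/8, 3/4, -1/8] . (h_0, h_1, h_2) = 1
  [-1/8, -1/8, 5/8] . (h_0, h_1, h_2) = 1

Solving yields:
  h_0 = 248/85
  h_1 = 192/85
  h_2 = 224/85

Starting state is 2, so the expected hitting time is h_2 = 224/85.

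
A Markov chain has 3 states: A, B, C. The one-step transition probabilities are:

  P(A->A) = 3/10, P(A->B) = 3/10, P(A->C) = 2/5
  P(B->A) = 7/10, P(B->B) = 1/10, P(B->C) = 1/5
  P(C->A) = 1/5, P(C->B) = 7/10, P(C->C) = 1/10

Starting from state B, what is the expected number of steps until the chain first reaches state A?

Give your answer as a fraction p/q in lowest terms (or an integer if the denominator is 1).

Answer: 110/67

Derivation:
Let h_i = expected steps to first reach A from state i.
Boundary: h_A = 0.
First-step equations for the other states:
  h_B = 1 + 7/10*h_A + 1/10*h_B + 1/5*h_C
  h_C = 1 + 1/5*h_A + 7/10*h_B + 1/10*h_C

Substituting h_A = 0 and rearranging gives the linear system (I - Q) h = 1:
  [9/10, -1/5] . (h_B, h_C) = 1
  [-7/10, 9/10] . (h_B, h_C) = 1

Solving yields:
  h_B = 110/67
  h_C = 160/67

Starting state is B, so the expected hitting time is h_B = 110/67.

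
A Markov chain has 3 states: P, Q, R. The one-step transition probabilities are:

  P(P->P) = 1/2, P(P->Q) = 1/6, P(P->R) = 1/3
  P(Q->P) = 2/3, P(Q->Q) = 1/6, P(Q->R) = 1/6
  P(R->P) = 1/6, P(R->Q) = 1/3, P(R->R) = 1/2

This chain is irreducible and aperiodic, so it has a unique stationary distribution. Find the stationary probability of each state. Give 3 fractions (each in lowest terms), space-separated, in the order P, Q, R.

Answer: 13/31 7/31 11/31

Derivation:
The stationary distribution satisfies pi = pi * P, i.e.:
  pi_P = 1/2*pi_P + 2/3*pi_Q + 1/6*pi_R
  pi_Q = 1/6*pi_P + 1/6*pi_Q + 1/3*pi_R
  pi_R = 1/3*pi_P + 1/6*pi_Q + 1/2*pi_R
with normalization: pi_P + pi_Q + pi_R = 1.

Using the first 2 balance equations plus normalization, the linear system A*pi = b is:
  [-1/2, 2/3, 1/6] . pi = 0
  [1/6, -5/6, 1/3] . pi = 0
  [1, 1, 1] . pi = 1

Solving yields:
  pi_P = 13/31
  pi_Q = 7/31
  pi_R = 11/31

Verification (pi * P):
  13/31*1/2 + 7/31*2/3 + 11/31*1/6 = 13/31 = pi_P  (ok)
  13/31*1/6 + 7/31*1/6 + 11/31*1/3 = 7/31 = pi_Q  (ok)
  13/31*1/3 + 7/31*1/6 + 11/31*1/2 = 11/31 = pi_R  (ok)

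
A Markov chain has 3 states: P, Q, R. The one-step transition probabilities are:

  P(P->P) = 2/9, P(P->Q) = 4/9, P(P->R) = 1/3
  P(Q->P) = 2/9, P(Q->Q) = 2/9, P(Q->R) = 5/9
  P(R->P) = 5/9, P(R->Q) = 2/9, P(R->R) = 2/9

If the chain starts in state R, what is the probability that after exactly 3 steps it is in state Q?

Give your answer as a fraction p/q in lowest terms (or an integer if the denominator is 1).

Answer: 70/243

Derivation:
Computing P^3 by repeated multiplication:
P^1 =
  P: [2/9, 4/9, 1/3]
  Q: [2/9, 2/9, 5/9]
  R: [5/9, 2/9, 2/9]
P^2 =
  P: [1/3, 22/81, 32/81]
  Q: [11/27, 22/81, 26/81]
  R: [8/27, 28/81, 29/81]
P^3 =
  P: [86/243, 8/27, 85/243]
  Q: [80/243, 76/243, 29/81]
  R: [83/243, 70/243, 10/27]

(P^3)[R -> Q] = 70/243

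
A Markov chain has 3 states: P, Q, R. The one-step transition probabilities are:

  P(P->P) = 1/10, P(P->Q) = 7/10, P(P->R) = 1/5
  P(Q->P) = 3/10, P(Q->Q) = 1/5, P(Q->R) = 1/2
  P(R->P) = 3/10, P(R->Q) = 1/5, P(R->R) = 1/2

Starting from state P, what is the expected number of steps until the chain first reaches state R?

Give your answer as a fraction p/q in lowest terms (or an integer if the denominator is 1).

Answer: 50/17

Derivation:
Let h_i = expected steps to first reach R from state i.
Boundary: h_R = 0.
First-step equations for the other states:
  h_P = 1 + 1/10*h_P + 7/10*h_Q + 1/5*h_R
  h_Q = 1 + 3/10*h_P + 1/5*h_Q + 1/2*h_R

Substituting h_R = 0 and rearranging gives the linear system (I - Q) h = 1:
  [9/10, -7/10] . (h_P, h_Q) = 1
  [-3/10, 4/5] . (h_P, h_Q) = 1

Solving yields:
  h_P = 50/17
  h_Q = 40/17

Starting state is P, so the expected hitting time is h_P = 50/17.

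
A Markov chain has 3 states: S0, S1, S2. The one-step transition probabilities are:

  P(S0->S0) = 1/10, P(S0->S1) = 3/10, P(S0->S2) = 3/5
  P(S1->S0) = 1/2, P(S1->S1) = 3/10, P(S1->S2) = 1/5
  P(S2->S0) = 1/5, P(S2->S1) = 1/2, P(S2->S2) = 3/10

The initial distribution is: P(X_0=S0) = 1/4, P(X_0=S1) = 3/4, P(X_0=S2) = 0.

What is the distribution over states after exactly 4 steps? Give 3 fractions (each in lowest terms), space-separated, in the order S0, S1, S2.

Propagating the distribution step by step (d_{t+1} = d_t * P):
d_0 = (S0=1/4, S1=3/4, S2=0)
  d_1[S0] = 1/4*1/10 + 3/4*1/2 + 0*1/5 = 2/5
  d_1[S1] = 1/4*3/10 + 3/4*3/10 + 0*1/2 = 3/10
  d_1[S2] = 1/4*3/5 + 3/4*1/5 + 0*3/10 = 3/10
d_1 = (S0=2/5, S1=3/10, S2=3/10)
  d_2[S0] = 2/5*1/10 + 3/10*1/2 + 3/10*1/5 = 1/4
  d_2[S1] = 2/5*3/10 + 3/10*3/10 + 3/10*1/2 = 9/25
  d_2[S2] = 2/5*3/5 + 3/10*1/5 + 3/10*3/10 = 39/100
d_2 = (S0=1/4, S1=9/25, S2=39/100)
  d_3[S0] = 1/4*1/10 + 9/25*1/2 + 39/100*1/5 = 283/1000
  d_3[S1] = 1/4*3/10 + 9/25*3/10 + 39/100*1/2 = 189/500
  d_3[S2] = 1/4*3/5 + 9/25*1/5 + 39/100*3/10 = 339/1000
d_3 = (S0=283/1000, S1=189/500, S2=339/1000)
  d_4[S0] = 283/1000*1/10 + 189/500*1/2 + 339/1000*1/5 = 2851/10000
  d_4[S1] = 283/1000*3/10 + 189/500*3/10 + 339/1000*1/2 = 1839/5000
  d_4[S2] = 283/1000*3/5 + 189/500*1/5 + 339/1000*3/10 = 3471/10000
d_4 = (S0=2851/10000, S1=1839/5000, S2=3471/10000)

Answer: 2851/10000 1839/5000 3471/10000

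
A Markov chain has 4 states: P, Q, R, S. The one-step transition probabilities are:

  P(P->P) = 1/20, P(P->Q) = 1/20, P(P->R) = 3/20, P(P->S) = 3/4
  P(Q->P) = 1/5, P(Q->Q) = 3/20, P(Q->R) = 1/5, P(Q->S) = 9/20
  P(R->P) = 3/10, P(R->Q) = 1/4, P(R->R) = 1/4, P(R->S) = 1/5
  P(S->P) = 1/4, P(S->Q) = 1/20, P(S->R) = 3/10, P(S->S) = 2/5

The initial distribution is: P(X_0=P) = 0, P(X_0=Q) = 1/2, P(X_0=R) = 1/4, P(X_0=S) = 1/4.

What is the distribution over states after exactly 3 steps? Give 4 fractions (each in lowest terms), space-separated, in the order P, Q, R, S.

Propagating the distribution step by step (d_{t+1} = d_t * P):
d_0 = (P=0, Q=1/2, R=1/4, S=1/4)
  d_1[P] = 0*1/20 + 1/2*1/5 + 1/4*3/10 + 1/4*1/4 = 19/80
  d_1[Q] = 0*1/20 + 1/2*3/20 + 1/4*1/4 + 1/4*1/20 = 3/20
  d_1[R] = 0*3/20 + 1/2*1/5 + 1/4*1/4 + 1/4*3/10 = 19/80
  d_1[S] = 0*3/4 + 1/2*9/20 + 1/4*1/5 + 1/4*2/5 = 3/8
d_1 = (P=19/80, Q=3/20, R=19/80, S=3/8)
  d_2[P] = 19/80*1/20 + 3/20*1/5 + 19/80*3/10 + 3/8*1/4 = 331/1600
  d_2[Q] = 19/80*1/20 + 3/20*3/20 + 19/80*1/4 + 3/8*1/20 = 9/80
  d_2[R] = 19/80*3/20 + 3/20*1/5 + 19/80*1/4 + 3/8*3/10 = 19/80
  d_2[S] = 19/80*3/4 + 3/20*9/20 + 19/80*1/5 + 3/8*2/5 = 709/1600
d_2 = (P=331/1600, Q=9/80, R=19/80, S=709/1600)
  d_3[P] = 331/1600*1/20 + 9/80*1/5 + 19/80*3/10 + 709/1600*1/4 = 1719/8000
  d_3[Q] = 331/1600*1/20 + 9/80*3/20 + 19/80*1/4 + 709/1600*1/20 = 87/800
  d_3[R] = 331/1600*3/20 + 9/80*1/5 + 19/80*1/4 + 709/1600*3/10 = 7867/32000
  d_3[S] = 331/1600*3/4 + 9/80*9/20 + 19/80*1/5 + 709/1600*2/5 = 13777/32000
d_3 = (P=1719/8000, Q=87/800, R=7867/32000, S=13777/32000)

Answer: 1719/8000 87/800 7867/32000 13777/32000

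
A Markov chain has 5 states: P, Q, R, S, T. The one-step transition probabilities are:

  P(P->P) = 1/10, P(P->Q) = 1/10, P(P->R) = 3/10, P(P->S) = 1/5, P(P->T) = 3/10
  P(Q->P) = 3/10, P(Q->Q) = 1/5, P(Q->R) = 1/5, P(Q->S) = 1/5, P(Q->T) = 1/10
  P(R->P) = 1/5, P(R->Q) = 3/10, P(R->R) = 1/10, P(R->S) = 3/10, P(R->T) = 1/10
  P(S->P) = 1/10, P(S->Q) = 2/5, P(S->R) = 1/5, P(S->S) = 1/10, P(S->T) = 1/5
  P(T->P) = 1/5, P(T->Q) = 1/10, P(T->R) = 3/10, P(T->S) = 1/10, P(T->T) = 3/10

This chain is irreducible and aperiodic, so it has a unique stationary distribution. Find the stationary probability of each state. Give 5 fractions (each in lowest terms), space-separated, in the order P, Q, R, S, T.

Answer: 1117/6033 1330/6033 435/2011 1109/6033 1172/6033

Derivation:
The stationary distribution satisfies pi = pi * P, i.e.:
  pi_P = 1/10*pi_P + 3/10*pi_Q + 1/5*pi_R + 1/10*pi_S + 1/5*pi_T
  pi_Q = 1/10*pi_P + 1/5*pi_Q + 3/10*pi_R + 2/5*pi_S + 1/10*pi_T
  pi_R = 3/10*pi_P + 1/5*pi_Q + 1/10*pi_R + 1/5*pi_S + 3/10*pi_T
  pi_S = 1/5*pi_P + 1/5*pi_Q + 3/10*pi_R + 1/10*pi_S + 1/10*pi_T
  pi_T = 3/10*pi_P + 1/10*pi_Q + 1/10*pi_R + 1/5*pi_S + 3/10*pi_T
with normalization: pi_P + pi_Q + pi_R + pi_S + pi_T = 1.

Using the first 4 balance equations plus normalization, the linear system A*pi = b is:
  [-9/10, 3/10, 1/5, 1/10, 1/5] . pi = 0
  [1/10, -4/5, 3/10, 2/5, 1/10] . pi = 0
  [3/10, 1/5, -9/10, 1/5, 3/10] . pi = 0
  [1/5, 1/5, 3/10, -9/10, 1/10] . pi = 0
  [1, 1, 1, 1, 1] . pi = 1

Solving yields:
  pi_P = 1117/6033
  pi_Q = 1330/6033
  pi_R = 435/2011
  pi_S = 1109/6033
  pi_T = 1172/6033

Verification (pi * P):
  1117/6033*1/10 + 1330/6033*3/10 + 435/2011*1/5 + 1109/6033*1/10 + 1172/6033*1/5 = 1117/6033 = pi_P  (ok)
  1117/6033*1/10 + 1330/6033*1/5 + 435/2011*3/10 + 1109/6033*2/5 + 1172/6033*1/10 = 1330/6033 = pi_Q  (ok)
  1117/6033*3/10 + 1330/6033*1/5 + 435/2011*1/10 + 1109/6033*1/5 + 1172/6033*3/10 = 435/2011 = pi_R  (ok)
  1117/6033*1/5 + 1330/6033*1/5 + 435/2011*3/10 + 1109/6033*1/10 + 1172/6033*1/10 = 1109/6033 = pi_S  (ok)
  1117/6033*3/10 + 1330/6033*1/10 + 435/2011*1/10 + 1109/6033*1/5 + 1172/6033*3/10 = 1172/6033 = pi_T  (ok)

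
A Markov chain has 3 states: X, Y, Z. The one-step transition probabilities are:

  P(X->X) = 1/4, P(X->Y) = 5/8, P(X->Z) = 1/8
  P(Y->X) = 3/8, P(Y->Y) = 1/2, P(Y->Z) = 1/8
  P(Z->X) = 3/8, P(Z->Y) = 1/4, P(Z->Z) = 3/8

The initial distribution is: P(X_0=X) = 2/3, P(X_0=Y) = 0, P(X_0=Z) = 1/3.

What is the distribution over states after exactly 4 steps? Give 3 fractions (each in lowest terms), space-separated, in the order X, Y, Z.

Answer: 4097/12288 2045/4096 257/1536

Derivation:
Propagating the distribution step by step (d_{t+1} = d_t * P):
d_0 = (X=2/3, Y=0, Z=1/3)
  d_1[X] = 2/3*1/4 + 0*3/8 + 1/3*3/8 = 7/24
  d_1[Y] = 2/3*5/8 + 0*1/2 + 1/3*1/4 = 1/2
  d_1[Z] = 2/3*1/8 + 0*1/8 + 1/3*3/8 = 5/24
d_1 = (X=7/24, Y=1/2, Z=5/24)
  d_2[X] = 7/24*1/4 + 1/2*3/8 + 5/24*3/8 = 65/192
  d_2[Y] = 7/24*5/8 + 1/2*1/2 + 5/24*1/4 = 31/64
  d_2[Z] = 7/24*1/8 + 1/2*1/8 + 5/24*3/8 = 17/96
d_2 = (X=65/192, Y=31/64, Z=17/96)
  d_3[X] = 65/192*1/4 + 31/64*3/8 + 17/96*3/8 = 511/1536
  d_3[Y] = 65/192*5/8 + 31/64*1/2 + 17/96*1/4 = 255/512
  d_3[Z] = 65/192*1/8 + 31/64*1/8 + 17/96*3/8 = 65/384
d_3 = (X=511/1536, Y=255/512, Z=65/384)
  d_4[X] = 511/1536*1/4 + 255/512*3/8 + 65/384*3/8 = 4097/12288
  d_4[Y] = 511/1536*5/8 + 255/512*1/2 + 65/384*1/4 = 2045/4096
  d_4[Z] = 511/1536*1/8 + 255/512*1/8 + 65/384*3/8 = 257/1536
d_4 = (X=4097/12288, Y=2045/4096, Z=257/1536)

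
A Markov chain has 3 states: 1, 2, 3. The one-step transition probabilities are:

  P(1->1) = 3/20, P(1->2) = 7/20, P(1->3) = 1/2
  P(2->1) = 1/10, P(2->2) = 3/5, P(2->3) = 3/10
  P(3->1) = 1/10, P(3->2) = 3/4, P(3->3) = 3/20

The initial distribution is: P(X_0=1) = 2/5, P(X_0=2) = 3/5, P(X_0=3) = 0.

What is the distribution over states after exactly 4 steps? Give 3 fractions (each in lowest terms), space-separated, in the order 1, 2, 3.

Propagating the distribution step by step (d_{t+1} = d_t * P):
d_0 = (1=2/5, 2=3/5, 3=0)
  d_1[1] = 2/5*3/20 + 3/5*1/10 + 0*1/10 = 3/25
  d_1[2] = 2/5*7/20 + 3/5*3/5 + 0*3/4 = 1/2
  d_1[3] = 2/5*1/2 + 3/5*3/10 + 0*3/20 = 19/50
d_1 = (1=3/25, 2=1/2, 3=19/50)
  d_2[1] = 3/25*3/20 + 1/2*1/10 + 19/50*1/10 = 53/500
  d_2[2] = 3/25*7/20 + 1/2*3/5 + 19/50*3/4 = 627/1000
  d_2[3] = 3/25*1/2 + 1/2*3/10 + 19/50*3/20 = 267/1000
d_2 = (1=53/500, 2=627/1000, 3=267/1000)
  d_3[1] = 53/500*3/20 + 627/1000*1/10 + 267/1000*1/10 = 1053/10000
  d_3[2] = 53/500*7/20 + 627/1000*3/5 + 267/1000*3/4 = 12271/20000
  d_3[3] = 53/500*1/2 + 627/1000*3/10 + 267/1000*3/20 = 5623/20000
d_3 = (1=1053/10000, 2=12271/20000, 3=5623/20000)
  d_4[1] = 1053/10000*3/20 + 12271/20000*1/10 + 5623/20000*1/10 = 21053/200000
  d_4[2] = 1053/10000*7/20 + 12271/20000*3/5 + 5623/20000*3/4 = 246339/400000
  d_4[3] = 1053/10000*1/2 + 12271/20000*3/10 + 5623/20000*3/20 = 22311/80000
d_4 = (1=21053/200000, 2=246339/400000, 3=22311/80000)

Answer: 21053/200000 246339/400000 22311/80000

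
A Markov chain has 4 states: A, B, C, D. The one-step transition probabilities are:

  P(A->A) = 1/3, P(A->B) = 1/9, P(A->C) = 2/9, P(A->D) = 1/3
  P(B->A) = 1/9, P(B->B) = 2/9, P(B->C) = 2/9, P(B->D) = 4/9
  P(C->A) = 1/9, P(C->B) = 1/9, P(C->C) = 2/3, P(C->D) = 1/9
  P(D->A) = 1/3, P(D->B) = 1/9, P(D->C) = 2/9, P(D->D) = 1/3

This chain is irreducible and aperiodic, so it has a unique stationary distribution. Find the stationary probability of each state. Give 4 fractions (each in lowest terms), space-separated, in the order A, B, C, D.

The stationary distribution satisfies pi = pi * P, i.e.:
  pi_A = 1/3*pi_A + 1/9*pi_B + 1/9*pi_C + 1/3*pi_D
  pi_B = 1/9*pi_A + 2/9*pi_B + 1/9*pi_C + 1/9*pi_D
  pi_C = 2/9*pi_A + 2/9*pi_B + 2/3*pi_C + 2/9*pi_D
  pi_D = 1/3*pi_A + 4/9*pi_B + 1/9*pi_C + 1/3*pi_D
with normalization: pi_A + pi_B + pi_C + pi_D = 1.

Using the first 3 balance equations plus normalization, the linear system A*pi = b is:
  [-2/3, 1/9, 1/9, 1/3] . pi = 0
  [1/9, -7/9, 1/9, 1/9] . pi = 0
  [2/9, 2/9, -1/3, 2/9] . pi = 0
  [1, 1, 1, 1] . pi = 1

Solving yields:
  pi_A = 13/60
  pi_B = 1/8
  pi_C = 2/5
  pi_D = 31/120

Verification (pi * P):
  13/60*1/3 + 1/8*1/9 + 2/5*1/9 + 31/120*1/3 = 13/60 = pi_A  (ok)
  13/60*1/9 + 1/8*2/9 + 2/5*1/9 + 31/120*1/9 = 1/8 = pi_B  (ok)
  13/60*2/9 + 1/8*2/9 + 2/5*2/3 + 31/120*2/9 = 2/5 = pi_C  (ok)
  13/60*1/3 + 1/8*4/9 + 2/5*1/9 + 31/120*1/3 = 31/120 = pi_D  (ok)

Answer: 13/60 1/8 2/5 31/120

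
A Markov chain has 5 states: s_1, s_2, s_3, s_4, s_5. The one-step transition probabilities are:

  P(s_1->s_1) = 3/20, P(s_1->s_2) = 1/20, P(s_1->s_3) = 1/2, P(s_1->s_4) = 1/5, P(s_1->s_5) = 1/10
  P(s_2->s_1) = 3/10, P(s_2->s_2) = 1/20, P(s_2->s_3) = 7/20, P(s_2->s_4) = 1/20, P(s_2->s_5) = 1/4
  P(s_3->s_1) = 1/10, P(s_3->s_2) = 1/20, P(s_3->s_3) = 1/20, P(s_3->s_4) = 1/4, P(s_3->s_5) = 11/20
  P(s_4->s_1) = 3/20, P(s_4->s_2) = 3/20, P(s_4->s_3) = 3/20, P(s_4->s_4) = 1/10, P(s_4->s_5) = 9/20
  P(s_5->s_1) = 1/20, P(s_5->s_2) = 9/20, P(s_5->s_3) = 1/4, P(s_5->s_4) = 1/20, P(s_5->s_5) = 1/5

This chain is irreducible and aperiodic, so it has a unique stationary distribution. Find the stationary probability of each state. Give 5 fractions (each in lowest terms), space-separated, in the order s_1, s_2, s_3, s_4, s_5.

Answer: 17379/128900 48243/257800 62289/257800 3217/25780 4017/12890

Derivation:
The stationary distribution satisfies pi = pi * P, i.e.:
  pi_s_1 = 3/20*pi_s_1 + 3/10*pi_s_2 + 1/10*pi_s_3 + 3/20*pi_s_4 + 1/20*pi_s_5
  pi_s_2 = 1/20*pi_s_1 + 1/20*pi_s_2 + 1/20*pi_s_3 + 3/20*pi_s_4 + 9/20*pi_s_5
  pi_s_3 = 1/2*pi_s_1 + 7/20*pi_s_2 + 1/20*pi_s_3 + 3/20*pi_s_4 + 1/4*pi_s_5
  pi_s_4 = 1/5*pi_s_1 + 1/20*pi_s_2 + 1/4*pi_s_3 + 1/10*pi_s_4 + 1/20*pi_s_5
  pi_s_5 = 1/10*pi_s_1 + 1/4*pi_s_2 + 11/20*pi_s_3 + 9/20*pi_s_4 + 1/5*pi_s_5
with normalization: pi_s_1 + pi_s_2 + pi_s_3 + pi_s_4 + pi_s_5 = 1.

Using the first 4 balance equations plus normalization, the linear system A*pi = b is:
  [-17/20, 3/10, 1/10, 3/20, 1/20] . pi = 0
  [1/20, -19/20, 1/20, 3/20, 9/20] . pi = 0
  [1/2, 7/20, -19/20, 3/20, 1/4] . pi = 0
  [1/5, 1/20, 1/4, -9/10, 1/20] . pi = 0
  [1, 1, 1, 1, 1] . pi = 1

Solving yields:
  pi_s_1 = 17379/128900
  pi_s_2 = 48243/257800
  pi_s_3 = 62289/257800
  pi_s_4 = 3217/25780
  pi_s_5 = 4017/12890

Verification (pi * P):
  17379/128900*3/20 + 48243/257800*3/10 + 62289/257800*1/10 + 3217/25780*3/20 + 4017/12890*1/20 = 17379/128900 = pi_s_1  (ok)
  17379/128900*1/20 + 48243/257800*1/20 + 62289/257800*1/20 + 3217/25780*3/20 + 4017/12890*9/20 = 48243/257800 = pi_s_2  (ok)
  17379/128900*1/2 + 48243/257800*7/20 + 62289/257800*1/20 + 3217/25780*3/20 + 4017/12890*1/4 = 62289/257800 = pi_s_3  (ok)
  17379/128900*1/5 + 48243/257800*1/20 + 62289/257800*1/4 + 3217/25780*1/10 + 4017/12890*1/20 = 3217/25780 = pi_s_4  (ok)
  17379/128900*1/10 + 48243/257800*1/4 + 62289/257800*11/20 + 3217/25780*9/20 + 4017/12890*1/5 = 4017/12890 = pi_s_5  (ok)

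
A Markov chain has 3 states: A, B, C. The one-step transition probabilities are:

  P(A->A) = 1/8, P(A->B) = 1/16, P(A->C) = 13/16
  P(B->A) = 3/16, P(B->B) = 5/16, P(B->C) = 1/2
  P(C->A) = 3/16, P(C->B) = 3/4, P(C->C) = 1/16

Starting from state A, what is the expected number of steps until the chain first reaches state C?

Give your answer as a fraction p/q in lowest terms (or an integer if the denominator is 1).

Answer: 192/151

Derivation:
Let h_i = expected steps to first reach C from state i.
Boundary: h_C = 0.
First-step equations for the other states:
  h_A = 1 + 1/8*h_A + 1/16*h_B + 13/16*h_C
  h_B = 1 + 3/16*h_A + 5/16*h_B + 1/2*h_C

Substituting h_C = 0 and rearranging gives the linear system (I - Q) h = 1:
  [7/8, -1/16] . (h_A, h_B) = 1
  [-3/16, 11/16] . (h_A, h_B) = 1

Solving yields:
  h_A = 192/151
  h_B = 272/151

Starting state is A, so the expected hitting time is h_A = 192/151.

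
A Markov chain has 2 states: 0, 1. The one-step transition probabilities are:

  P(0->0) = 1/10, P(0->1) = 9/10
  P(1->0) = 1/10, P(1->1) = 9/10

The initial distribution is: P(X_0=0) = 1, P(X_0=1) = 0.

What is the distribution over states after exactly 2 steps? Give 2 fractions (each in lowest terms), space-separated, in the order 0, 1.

Propagating the distribution step by step (d_{t+1} = d_t * P):
d_0 = (0=1, 1=0)
  d_1[0] = 1*1/10 + 0*1/10 = 1/10
  d_1[1] = 1*9/10 + 0*9/10 = 9/10
d_1 = (0=1/10, 1=9/10)
  d_2[0] = 1/10*1/10 + 9/10*1/10 = 1/10
  d_2[1] = 1/10*9/10 + 9/10*9/10 = 9/10
d_2 = (0=1/10, 1=9/10)

Answer: 1/10 9/10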